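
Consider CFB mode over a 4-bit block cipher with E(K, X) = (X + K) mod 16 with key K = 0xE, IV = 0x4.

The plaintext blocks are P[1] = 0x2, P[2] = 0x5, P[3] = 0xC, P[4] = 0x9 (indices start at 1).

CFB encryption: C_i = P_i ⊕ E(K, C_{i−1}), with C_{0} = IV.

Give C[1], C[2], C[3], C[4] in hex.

C[1] = 0x0, C[2] = 0xB, C[3] = 0x5, C[4] = 0xA

C[1]: E(K, 0x4) = 0x2; 0x2 ⊕ 0x2 = 0x0.
C[2]: E(K, 0x0) = 0xE; 0x5 ⊕ 0xE = 0xB.
C[3]: E(K, 0xB) = 0x9; 0xC ⊕ 0x9 = 0x5.
C[4]: E(K, 0x5) = 0x3; 0x9 ⊕ 0x3 = 0xA.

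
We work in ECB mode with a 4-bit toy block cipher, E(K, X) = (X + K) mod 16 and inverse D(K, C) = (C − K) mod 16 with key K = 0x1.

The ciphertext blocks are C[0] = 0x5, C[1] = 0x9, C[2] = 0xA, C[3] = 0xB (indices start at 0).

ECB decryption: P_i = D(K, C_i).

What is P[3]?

P[3] = 0xA

P[3]: D(K, 0xB) = 0xA.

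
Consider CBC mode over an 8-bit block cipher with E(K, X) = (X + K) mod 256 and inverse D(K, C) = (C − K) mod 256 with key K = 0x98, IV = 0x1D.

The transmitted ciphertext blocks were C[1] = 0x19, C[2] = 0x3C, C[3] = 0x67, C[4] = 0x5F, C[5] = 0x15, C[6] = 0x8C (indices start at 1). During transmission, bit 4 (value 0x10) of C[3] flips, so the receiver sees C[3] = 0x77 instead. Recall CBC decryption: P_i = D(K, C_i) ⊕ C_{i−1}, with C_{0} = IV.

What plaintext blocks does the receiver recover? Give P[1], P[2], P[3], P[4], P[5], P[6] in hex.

P[1] = 0x9C, P[2] = 0xBD, P[3] = 0xE3, P[4] = 0xB0, P[5] = 0x22, P[6] = 0xE1

Only C[3] changed, to 0x77. In CBC, a change in C_i garbles P_i and flips the same bit in P_{i+1}. Decrypting the received ciphertext:
P[1]: D(K, 0x19) = 0x81; 0x81 ⊕ 0x1D = 0x9C.
P[2]: D(K, 0x3C) = 0xA4; 0xA4 ⊕ 0x19 = 0xBD.
P[3]: D(K, 0x77) = 0xDF; 0xDF ⊕ 0x3C = 0xE3.
P[4]: D(K, 0x5F) = 0xC7; 0xC7 ⊕ 0x77 = 0xB0.
P[5]: D(K, 0x15) = 0x7D; 0x7D ⊕ 0x5F = 0x22.
P[6]: D(K, 0x8C) = 0xF4; 0xF4 ⊕ 0x15 = 0xE1.
Blocks that differ from the original plaintext: P[3], P[4].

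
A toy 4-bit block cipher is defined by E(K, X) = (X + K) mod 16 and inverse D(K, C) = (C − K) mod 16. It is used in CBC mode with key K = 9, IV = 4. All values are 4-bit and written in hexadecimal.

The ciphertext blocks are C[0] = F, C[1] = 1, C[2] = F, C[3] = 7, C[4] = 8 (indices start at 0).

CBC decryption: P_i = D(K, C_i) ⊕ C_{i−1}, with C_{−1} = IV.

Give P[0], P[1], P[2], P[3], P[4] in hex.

P[0]: D(K, F) = 6; 6 ⊕ 4 = 2.
P[1]: D(K, 1) = 8; 8 ⊕ F = 7.
P[2]: D(K, F) = 6; 6 ⊕ 1 = 7.
P[3]: D(K, 7) = E; E ⊕ F = 1.
P[4]: D(K, 8) = F; F ⊕ 7 = 8.

P[0] = 2, P[1] = 7, P[2] = 7, P[3] = 1, P[4] = 8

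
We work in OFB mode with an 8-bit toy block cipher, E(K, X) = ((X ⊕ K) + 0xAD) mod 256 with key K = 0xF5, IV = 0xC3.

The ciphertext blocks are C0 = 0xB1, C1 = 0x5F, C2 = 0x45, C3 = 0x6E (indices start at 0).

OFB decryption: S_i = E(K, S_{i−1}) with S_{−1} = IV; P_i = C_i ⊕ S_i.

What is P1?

P0: S = E(K, 0xC3) = 0xE3; 0xB1 ⊕ 0xE3 = 0x52.
P1: S = E(K, 0xE3) = 0xC3; 0x5F ⊕ 0xC3 = 0x9C.

P1 = 0x9C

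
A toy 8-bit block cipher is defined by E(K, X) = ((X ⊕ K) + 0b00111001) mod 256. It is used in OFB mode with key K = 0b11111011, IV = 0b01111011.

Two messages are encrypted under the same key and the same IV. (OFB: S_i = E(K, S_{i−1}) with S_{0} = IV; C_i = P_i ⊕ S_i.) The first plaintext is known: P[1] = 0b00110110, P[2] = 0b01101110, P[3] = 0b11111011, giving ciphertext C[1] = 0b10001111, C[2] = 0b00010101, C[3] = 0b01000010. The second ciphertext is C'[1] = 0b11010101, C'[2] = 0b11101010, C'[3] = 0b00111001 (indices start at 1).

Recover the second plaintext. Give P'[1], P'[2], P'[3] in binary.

P'[1] = 0b01101100, P'[2] = 0b10010001, P'[3] = 0b10000000

In OFB with a reused IV, both messages share the same keystream S_i, so C_i ⊕ C'_i = P_i ⊕ P'_i and thus P'_i = P_i ⊕ C_i ⊕ C'_i.
P'[1]: 0b00110110 ⊕ 0b10001111 ⊕ 0b11010101 = 0b01101100.
P'[2]: 0b01101110 ⊕ 0b00010101 ⊕ 0b11101010 = 0b10010001.
P'[3]: 0b11111011 ⊕ 0b01000010 ⊕ 0b00111001 = 0b10000000.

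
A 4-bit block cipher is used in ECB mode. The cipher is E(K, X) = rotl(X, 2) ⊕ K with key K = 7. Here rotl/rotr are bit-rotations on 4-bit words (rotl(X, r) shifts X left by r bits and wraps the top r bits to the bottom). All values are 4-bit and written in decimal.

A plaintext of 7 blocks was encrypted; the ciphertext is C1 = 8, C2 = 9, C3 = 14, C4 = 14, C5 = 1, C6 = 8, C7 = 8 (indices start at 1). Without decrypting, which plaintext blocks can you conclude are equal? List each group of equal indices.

P1 = P6 = P7; P3 = P4

ECB encrypts each block independently with the same key, so equal ciphertext blocks imply equal plaintext blocks.
C1 = C6 = C7 = 8, so P1 = P6 = P7.
C3 = C4 = 14, so P3 = P4.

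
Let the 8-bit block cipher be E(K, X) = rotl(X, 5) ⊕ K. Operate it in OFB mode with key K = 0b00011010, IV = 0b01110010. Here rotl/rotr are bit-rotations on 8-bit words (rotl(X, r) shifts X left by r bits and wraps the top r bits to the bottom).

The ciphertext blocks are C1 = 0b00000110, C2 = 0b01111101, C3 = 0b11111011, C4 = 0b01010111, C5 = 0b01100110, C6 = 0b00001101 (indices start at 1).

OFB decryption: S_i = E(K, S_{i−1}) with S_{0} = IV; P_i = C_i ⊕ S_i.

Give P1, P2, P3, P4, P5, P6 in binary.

P1 = 0b01010010, P2 = 0b11101101, P3 = 0b11110011, P4 = 0b01001100, P5 = 0b00011111, P6 = 0b00111000

P1: S = E(K, 0b01110010) = 0b01010100; 0b00000110 ⊕ 0b01010100 = 0b01010010.
P2: S = E(K, 0b01010100) = 0b10010000; 0b01111101 ⊕ 0b10010000 = 0b11101101.
P3: S = E(K, 0b10010000) = 0b00001000; 0b11111011 ⊕ 0b00001000 = 0b11110011.
P4: S = E(K, 0b00001000) = 0b00011011; 0b01010111 ⊕ 0b00011011 = 0b01001100.
P5: S = E(K, 0b00011011) = 0b01111001; 0b01100110 ⊕ 0b01111001 = 0b00011111.
P6: S = E(K, 0b01111001) = 0b00110101; 0b00001101 ⊕ 0b00110101 = 0b00111000.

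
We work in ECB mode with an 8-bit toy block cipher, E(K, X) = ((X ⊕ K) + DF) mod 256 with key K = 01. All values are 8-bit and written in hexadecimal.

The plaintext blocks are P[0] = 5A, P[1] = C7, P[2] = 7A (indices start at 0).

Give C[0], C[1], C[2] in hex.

C[0] = 3A, C[1] = A5, C[2] = 5A

ECB encryption: C_i = E(K, P_i).
C[0]: E(K, 5A) = 3A.
C[1]: E(K, C7) = A5.
C[2]: E(K, 7A) = 5A.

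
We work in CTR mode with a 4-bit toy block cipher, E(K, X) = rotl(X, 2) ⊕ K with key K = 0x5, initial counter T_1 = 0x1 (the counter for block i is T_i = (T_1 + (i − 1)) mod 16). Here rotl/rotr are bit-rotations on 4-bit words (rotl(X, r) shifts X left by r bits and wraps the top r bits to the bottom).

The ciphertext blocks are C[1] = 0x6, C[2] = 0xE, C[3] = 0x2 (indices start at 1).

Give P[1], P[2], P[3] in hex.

CTR decryption: S_i = E(K, T_i) where T_i is the counter for block i; P_i = C_i ⊕ S_i.
P[1]: T = 0x1, S = E(K, T) = 0x1; 0x6 ⊕ 0x1 = 0x7.
P[2]: T = 0x2, S = E(K, T) = 0xD; 0xE ⊕ 0xD = 0x3.
P[3]: T = 0x3, S = E(K, T) = 0x9; 0x2 ⊕ 0x9 = 0xB.

P[1] = 0x7, P[2] = 0x3, P[3] = 0xB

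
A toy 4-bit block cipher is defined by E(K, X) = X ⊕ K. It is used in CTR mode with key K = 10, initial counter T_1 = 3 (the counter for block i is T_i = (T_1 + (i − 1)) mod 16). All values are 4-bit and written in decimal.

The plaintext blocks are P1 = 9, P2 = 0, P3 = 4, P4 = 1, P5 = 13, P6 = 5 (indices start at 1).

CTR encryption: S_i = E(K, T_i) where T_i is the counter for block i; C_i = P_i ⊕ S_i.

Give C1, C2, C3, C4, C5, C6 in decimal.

C1: T = 3, S = E(K, T) = 9; 9 ⊕ 9 = 0.
C2: T = 4, S = E(K, T) = 14; 0 ⊕ 14 = 14.
C3: T = 5, S = E(K, T) = 15; 4 ⊕ 15 = 11.
C4: T = 6, S = E(K, T) = 12; 1 ⊕ 12 = 13.
C5: T = 7, S = E(K, T) = 13; 13 ⊕ 13 = 0.
C6: T = 8, S = E(K, T) = 2; 5 ⊕ 2 = 7.

C1 = 0, C2 = 14, C3 = 11, C4 = 13, C5 = 0, C6 = 7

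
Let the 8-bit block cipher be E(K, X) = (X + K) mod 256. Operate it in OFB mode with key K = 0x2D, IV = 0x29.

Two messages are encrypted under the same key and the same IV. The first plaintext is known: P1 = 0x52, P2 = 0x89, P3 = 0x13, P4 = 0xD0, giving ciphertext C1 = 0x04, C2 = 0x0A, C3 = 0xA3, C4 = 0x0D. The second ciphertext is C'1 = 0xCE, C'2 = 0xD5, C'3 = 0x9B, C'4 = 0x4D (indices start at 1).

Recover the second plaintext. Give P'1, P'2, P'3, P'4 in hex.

P'1 = 0x98, P'2 = 0x56, P'3 = 0x2B, P'4 = 0x90

In OFB with a reused IV, both messages share the same keystream S_i, so C_i ⊕ C'_i = P_i ⊕ P'_i and thus P'_i = P_i ⊕ C_i ⊕ C'_i.
P'1: 0x52 ⊕ 0x04 ⊕ 0xCE = 0x98.
P'2: 0x89 ⊕ 0x0A ⊕ 0xD5 = 0x56.
P'3: 0x13 ⊕ 0xA3 ⊕ 0x9B = 0x2B.
P'4: 0xD0 ⊕ 0x0D ⊕ 0x4D = 0x90.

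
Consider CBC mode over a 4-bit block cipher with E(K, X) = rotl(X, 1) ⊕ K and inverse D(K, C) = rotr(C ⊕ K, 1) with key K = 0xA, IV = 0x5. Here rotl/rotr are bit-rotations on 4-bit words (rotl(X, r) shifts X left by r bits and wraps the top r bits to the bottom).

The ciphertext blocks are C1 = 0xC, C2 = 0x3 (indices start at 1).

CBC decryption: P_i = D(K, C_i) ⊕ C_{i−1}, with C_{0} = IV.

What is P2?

P2: D(K, 0x3) = 0xC; 0xC ⊕ 0xC = 0x0.

P2 = 0x0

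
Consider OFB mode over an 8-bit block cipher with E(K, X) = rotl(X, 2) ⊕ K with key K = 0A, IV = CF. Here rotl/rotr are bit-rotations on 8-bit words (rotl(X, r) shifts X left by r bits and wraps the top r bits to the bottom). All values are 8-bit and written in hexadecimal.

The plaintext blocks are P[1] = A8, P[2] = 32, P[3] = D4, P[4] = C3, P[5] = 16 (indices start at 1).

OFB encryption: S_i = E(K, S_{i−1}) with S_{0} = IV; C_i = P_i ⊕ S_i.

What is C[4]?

C[4] = 0C

C[1]: S = E(K, CF) = 35; A8 ⊕ 35 = 9D.
C[2]: S = E(K, 35) = DE; 32 ⊕ DE = EC.
C[3]: S = E(K, DE) = 71; D4 ⊕ 71 = A5.
C[4]: S = E(K, 71) = CF; C3 ⊕ CF = 0C.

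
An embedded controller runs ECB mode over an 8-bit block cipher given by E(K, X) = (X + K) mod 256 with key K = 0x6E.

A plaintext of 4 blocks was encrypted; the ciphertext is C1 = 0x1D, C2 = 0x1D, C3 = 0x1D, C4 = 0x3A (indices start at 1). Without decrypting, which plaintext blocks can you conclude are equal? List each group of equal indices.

ECB encrypts each block independently with the same key, so equal ciphertext blocks imply equal plaintext blocks.
C1 = C2 = C3 = 0x1D, so P1 = P2 = P3.

P1 = P2 = P3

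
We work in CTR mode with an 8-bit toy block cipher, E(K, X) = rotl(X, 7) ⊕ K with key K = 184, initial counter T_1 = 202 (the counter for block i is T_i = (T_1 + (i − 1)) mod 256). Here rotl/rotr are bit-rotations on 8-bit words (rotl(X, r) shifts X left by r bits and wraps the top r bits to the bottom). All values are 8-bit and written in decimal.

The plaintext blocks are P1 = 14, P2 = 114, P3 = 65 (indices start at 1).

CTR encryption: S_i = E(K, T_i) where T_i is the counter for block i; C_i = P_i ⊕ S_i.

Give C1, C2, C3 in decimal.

C1: T = 202, S = E(K, T) = 221; 14 ⊕ 221 = 211.
C2: T = 203, S = E(K, T) = 93; 114 ⊕ 93 = 47.
C3: T = 204, S = E(K, T) = 222; 65 ⊕ 222 = 159.

C1 = 211, C2 = 47, C3 = 159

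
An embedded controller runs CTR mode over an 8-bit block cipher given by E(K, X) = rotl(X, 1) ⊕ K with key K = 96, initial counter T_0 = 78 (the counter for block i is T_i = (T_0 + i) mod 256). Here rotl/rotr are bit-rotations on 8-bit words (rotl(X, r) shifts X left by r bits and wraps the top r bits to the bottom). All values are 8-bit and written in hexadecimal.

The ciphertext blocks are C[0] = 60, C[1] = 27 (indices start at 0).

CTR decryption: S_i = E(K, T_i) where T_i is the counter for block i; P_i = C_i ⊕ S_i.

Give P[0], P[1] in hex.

P[0]: T = 78, S = E(K, T) = 66; 60 ⊕ 66 = 06.
P[1]: T = 79, S = E(K, T) = 64; 27 ⊕ 64 = 43.

P[0] = 06, P[1] = 43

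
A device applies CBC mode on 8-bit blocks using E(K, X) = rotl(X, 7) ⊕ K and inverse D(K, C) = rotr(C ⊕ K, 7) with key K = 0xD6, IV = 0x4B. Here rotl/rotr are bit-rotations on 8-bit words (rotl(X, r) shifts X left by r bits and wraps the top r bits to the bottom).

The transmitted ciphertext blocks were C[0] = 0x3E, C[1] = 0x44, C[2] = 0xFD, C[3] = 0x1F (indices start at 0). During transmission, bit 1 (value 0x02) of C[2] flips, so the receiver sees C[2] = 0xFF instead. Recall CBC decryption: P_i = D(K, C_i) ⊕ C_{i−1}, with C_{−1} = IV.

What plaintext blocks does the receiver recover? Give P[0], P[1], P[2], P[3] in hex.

P[0] = 0x9A, P[1] = 0x1B, P[2] = 0x16, P[3] = 0x6C

Only C[2] changed, to 0xFF. In CBC, a change in C_i garbles P_i and flips the same bit in P_{i+1}. Decrypting the received ciphertext:
P[0]: D(K, 0x3E) = 0xD1; 0xD1 ⊕ 0x4B = 0x9A.
P[1]: D(K, 0x44) = 0x25; 0x25 ⊕ 0x3E = 0x1B.
P[2]: D(K, 0xFF) = 0x52; 0x52 ⊕ 0x44 = 0x16.
P[3]: D(K, 0x1F) = 0x93; 0x93 ⊕ 0xFF = 0x6C.
Blocks that differ from the original plaintext: P[2], P[3].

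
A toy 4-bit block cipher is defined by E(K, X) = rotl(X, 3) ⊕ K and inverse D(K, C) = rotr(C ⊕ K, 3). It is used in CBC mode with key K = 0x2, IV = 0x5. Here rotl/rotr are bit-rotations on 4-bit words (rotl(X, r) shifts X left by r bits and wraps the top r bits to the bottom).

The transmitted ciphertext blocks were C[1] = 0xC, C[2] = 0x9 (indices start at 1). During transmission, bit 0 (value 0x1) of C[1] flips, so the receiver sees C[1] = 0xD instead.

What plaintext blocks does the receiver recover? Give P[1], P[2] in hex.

P[1] = 0xA, P[2] = 0xA

CBC decryption: P_i = D(K, C_i) ⊕ C_{i−1}, with C_{0} = IV.
Only C[1] changed, to 0xD. In CBC, a change in C_i garbles P_i and flips the same bit in P_{i+1}. Decrypting the received ciphertext:
P[1]: D(K, 0xD) = 0xF; 0xF ⊕ 0x5 = 0xA.
P[2]: D(K, 0x9) = 0x7; 0x7 ⊕ 0xD = 0xA.
Blocks that differ from the original plaintext: P[1], P[2].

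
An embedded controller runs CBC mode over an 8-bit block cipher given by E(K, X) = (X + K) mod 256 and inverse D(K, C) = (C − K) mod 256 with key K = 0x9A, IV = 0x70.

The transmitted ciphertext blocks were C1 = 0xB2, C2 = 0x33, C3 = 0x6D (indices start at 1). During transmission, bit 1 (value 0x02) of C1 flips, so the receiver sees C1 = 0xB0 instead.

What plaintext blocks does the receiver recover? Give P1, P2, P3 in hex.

P1 = 0x66, P2 = 0x29, P3 = 0xE0

CBC decryption: P_i = D(K, C_i) ⊕ C_{i−1}, with C_{0} = IV.
Only C1 changed, to 0xB0. In CBC, a change in C_i garbles P_i and flips the same bit in P_{i+1}. Decrypting the received ciphertext:
P1: D(K, 0xB0) = 0x16; 0x16 ⊕ 0x70 = 0x66.
P2: D(K, 0x33) = 0x99; 0x99 ⊕ 0xB0 = 0x29.
P3: D(K, 0x6D) = 0xD3; 0xD3 ⊕ 0x33 = 0xE0.
Blocks that differ from the original plaintext: P1, P2.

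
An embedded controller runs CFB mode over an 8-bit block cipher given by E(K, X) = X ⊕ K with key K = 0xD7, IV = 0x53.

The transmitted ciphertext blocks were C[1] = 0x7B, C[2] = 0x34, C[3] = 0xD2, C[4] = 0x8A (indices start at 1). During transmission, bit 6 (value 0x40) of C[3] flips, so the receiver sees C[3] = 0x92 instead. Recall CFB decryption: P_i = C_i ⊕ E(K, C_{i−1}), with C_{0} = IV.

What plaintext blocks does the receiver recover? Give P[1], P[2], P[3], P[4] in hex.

P[1] = 0xFF, P[2] = 0x98, P[3] = 0x71, P[4] = 0xCF

Only C[3] changed, to 0x92. In CFB, a change in C_i flips the same bit in P_i and garbles P_{i+1}. Decrypting the received ciphertext:
P[1]: E(K, 0x53) = 0x84; 0x7B ⊕ 0x84 = 0xFF.
P[2]: E(K, 0x7B) = 0xAC; 0x34 ⊕ 0xAC = 0x98.
P[3]: E(K, 0x34) = 0xE3; 0x92 ⊕ 0xE3 = 0x71.
P[4]: E(K, 0x92) = 0x45; 0x8A ⊕ 0x45 = 0xCF.
Blocks that differ from the original plaintext: P[3], P[4].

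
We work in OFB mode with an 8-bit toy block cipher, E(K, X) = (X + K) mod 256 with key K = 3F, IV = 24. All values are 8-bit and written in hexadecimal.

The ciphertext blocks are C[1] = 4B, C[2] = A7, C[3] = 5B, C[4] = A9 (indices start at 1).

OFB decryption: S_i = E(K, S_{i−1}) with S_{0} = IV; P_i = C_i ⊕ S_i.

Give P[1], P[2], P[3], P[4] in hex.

P[1] = 28, P[2] = 05, P[3] = BA, P[4] = 89

P[1]: S = E(K, 24) = 63; 4B ⊕ 63 = 28.
P[2]: S = E(K, 63) = A2; A7 ⊕ A2 = 05.
P[3]: S = E(K, A2) = E1; 5B ⊕ E1 = BA.
P[4]: S = E(K, E1) = 20; A9 ⊕ 20 = 89.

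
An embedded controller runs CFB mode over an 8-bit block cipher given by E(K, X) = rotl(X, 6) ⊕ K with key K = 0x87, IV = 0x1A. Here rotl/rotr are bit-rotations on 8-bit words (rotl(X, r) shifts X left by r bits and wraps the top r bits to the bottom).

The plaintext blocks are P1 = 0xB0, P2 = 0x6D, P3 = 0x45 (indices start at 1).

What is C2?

CFB encryption: C_i = P_i ⊕ E(K, C_{i−1}), with C_{0} = IV.
C1: E(K, 0x1A) = 0x01; 0xB0 ⊕ 0x01 = 0xB1.
C2: E(K, 0xB1) = 0xEB; 0x6D ⊕ 0xEB = 0x86.

C2 = 0x86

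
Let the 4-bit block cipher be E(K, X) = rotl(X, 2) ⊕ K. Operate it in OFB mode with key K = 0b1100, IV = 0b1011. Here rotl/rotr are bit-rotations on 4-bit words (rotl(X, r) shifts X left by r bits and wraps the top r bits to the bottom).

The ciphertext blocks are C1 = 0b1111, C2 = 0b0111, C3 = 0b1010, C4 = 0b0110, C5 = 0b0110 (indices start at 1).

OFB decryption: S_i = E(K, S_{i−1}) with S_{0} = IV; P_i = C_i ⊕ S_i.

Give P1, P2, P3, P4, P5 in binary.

P1: S = E(K, 0b1011) = 0b0010; 0b1111 ⊕ 0b0010 = 0b1101.
P2: S = E(K, 0b0010) = 0b0100; 0b0111 ⊕ 0b0100 = 0b0011.
P3: S = E(K, 0b0100) = 0b1101; 0b1010 ⊕ 0b1101 = 0b0111.
P4: S = E(K, 0b1101) = 0b1011; 0b0110 ⊕ 0b1011 = 0b1101.
P5: S = E(K, 0b1011) = 0b0010; 0b0110 ⊕ 0b0010 = 0b0100.

P1 = 0b1101, P2 = 0b0011, P3 = 0b0111, P4 = 0b1101, P5 = 0b0100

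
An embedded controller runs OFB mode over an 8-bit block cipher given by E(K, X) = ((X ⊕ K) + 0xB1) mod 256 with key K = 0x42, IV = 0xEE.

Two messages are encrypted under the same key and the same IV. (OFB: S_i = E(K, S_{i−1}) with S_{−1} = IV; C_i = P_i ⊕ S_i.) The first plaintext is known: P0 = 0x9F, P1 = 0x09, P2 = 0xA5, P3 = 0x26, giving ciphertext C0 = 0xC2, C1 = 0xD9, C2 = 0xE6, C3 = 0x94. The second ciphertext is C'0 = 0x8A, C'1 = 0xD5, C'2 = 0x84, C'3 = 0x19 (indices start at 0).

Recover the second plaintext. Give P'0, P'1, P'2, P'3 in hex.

P'0 = 0xD7, P'1 = 0x05, P'2 = 0xC7, P'3 = 0xAB

In OFB with a reused IV, both messages share the same keystream S_i, so C_i ⊕ C'_i = P_i ⊕ P'_i and thus P'_i = P_i ⊕ C_i ⊕ C'_i.
P'0: 0x9F ⊕ 0xC2 ⊕ 0x8A = 0xD7.
P'1: 0x09 ⊕ 0xD9 ⊕ 0xD5 = 0x05.
P'2: 0xA5 ⊕ 0xE6 ⊕ 0x84 = 0xC7.
P'3: 0x26 ⊕ 0x94 ⊕ 0x19 = 0xAB.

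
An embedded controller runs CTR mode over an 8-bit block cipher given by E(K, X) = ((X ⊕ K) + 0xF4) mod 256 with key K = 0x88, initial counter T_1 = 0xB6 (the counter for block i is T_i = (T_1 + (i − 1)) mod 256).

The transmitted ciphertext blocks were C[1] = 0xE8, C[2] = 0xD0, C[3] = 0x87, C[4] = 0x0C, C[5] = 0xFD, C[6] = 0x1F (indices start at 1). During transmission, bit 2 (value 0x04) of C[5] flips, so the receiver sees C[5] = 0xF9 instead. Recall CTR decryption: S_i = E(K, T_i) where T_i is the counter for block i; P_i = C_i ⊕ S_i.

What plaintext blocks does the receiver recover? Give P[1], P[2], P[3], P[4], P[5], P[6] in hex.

Only C[5] changed, to 0xF9. In CTR, a change in C_i flips the same bit in P_i only; the keystream is unaffected. Decrypting the received ciphertext:
P[1]: T = 0xB6, S = E(K, T) = 0x32; 0xE8 ⊕ 0x32 = 0xDA.
P[2]: T = 0xB7, S = E(K, T) = 0x33; 0xD0 ⊕ 0x33 = 0xE3.
P[3]: T = 0xB8, S = E(K, T) = 0x24; 0x87 ⊕ 0x24 = 0xA3.
P[4]: T = 0xB9, S = E(K, T) = 0x25; 0x0C ⊕ 0x25 = 0x29.
P[5]: T = 0xBA, S = E(K, T) = 0x26; 0xF9 ⊕ 0x26 = 0xDF.
P[6]: T = 0xBB, S = E(K, T) = 0x27; 0x1F ⊕ 0x27 = 0x38.
Blocks that differ from the original plaintext: P[5].

P[1] = 0xDA, P[2] = 0xE3, P[3] = 0xA3, P[4] = 0x29, P[5] = 0xDF, P[6] = 0x38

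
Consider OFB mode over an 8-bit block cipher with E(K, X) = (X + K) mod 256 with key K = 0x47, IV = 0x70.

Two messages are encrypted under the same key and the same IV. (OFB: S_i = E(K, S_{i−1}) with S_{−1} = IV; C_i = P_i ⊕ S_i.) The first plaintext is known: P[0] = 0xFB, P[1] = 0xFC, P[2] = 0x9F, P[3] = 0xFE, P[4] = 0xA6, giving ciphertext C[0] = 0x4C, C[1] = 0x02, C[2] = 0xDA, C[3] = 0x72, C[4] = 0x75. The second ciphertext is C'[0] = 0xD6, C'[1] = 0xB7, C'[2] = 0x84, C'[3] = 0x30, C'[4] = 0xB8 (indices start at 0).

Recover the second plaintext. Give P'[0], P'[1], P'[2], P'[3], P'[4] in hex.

P'[0] = 0x61, P'[1] = 0x49, P'[2] = 0xC1, P'[3] = 0xBC, P'[4] = 0x6B

In OFB with a reused IV, both messages share the same keystream S_i, so C_i ⊕ C'_i = P_i ⊕ P'_i and thus P'_i = P_i ⊕ C_i ⊕ C'_i.
P'[0]: 0xFB ⊕ 0x4C ⊕ 0xD6 = 0x61.
P'[1]: 0xFC ⊕ 0x02 ⊕ 0xB7 = 0x49.
P'[2]: 0x9F ⊕ 0xDA ⊕ 0x84 = 0xC1.
P'[3]: 0xFE ⊕ 0x72 ⊕ 0x30 = 0xBC.
P'[4]: 0xA6 ⊕ 0x75 ⊕ 0xB8 = 0x6B.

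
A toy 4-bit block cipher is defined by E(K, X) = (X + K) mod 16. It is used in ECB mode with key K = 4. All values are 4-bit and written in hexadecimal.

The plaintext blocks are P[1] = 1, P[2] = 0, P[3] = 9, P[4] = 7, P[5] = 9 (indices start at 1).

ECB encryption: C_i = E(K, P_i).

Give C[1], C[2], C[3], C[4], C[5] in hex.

C[1]: E(K, 1) = 5.
C[2]: E(K, 0) = 4.
C[3]: E(K, 9) = D.
C[4]: E(K, 7) = B.
C[5]: E(K, 9) = D.

C[1] = 5, C[2] = 4, C[3] = D, C[4] = B, C[5] = D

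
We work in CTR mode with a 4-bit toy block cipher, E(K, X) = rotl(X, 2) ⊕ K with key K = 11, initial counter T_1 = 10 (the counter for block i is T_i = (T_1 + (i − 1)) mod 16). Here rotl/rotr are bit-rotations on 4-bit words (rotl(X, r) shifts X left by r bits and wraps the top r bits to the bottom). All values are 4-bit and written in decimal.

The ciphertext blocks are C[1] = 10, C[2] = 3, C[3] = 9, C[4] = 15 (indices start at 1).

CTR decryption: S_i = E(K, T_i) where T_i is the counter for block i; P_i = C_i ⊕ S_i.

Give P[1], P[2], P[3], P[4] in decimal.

P[1]: T = 10, S = E(K, T) = 1; 10 ⊕ 1 = 11.
P[2]: T = 11, S = E(K, T) = 5; 3 ⊕ 5 = 6.
P[3]: T = 12, S = E(K, T) = 8; 9 ⊕ 8 = 1.
P[4]: T = 13, S = E(K, T) = 12; 15 ⊕ 12 = 3.

P[1] = 11, P[2] = 6, P[3] = 1, P[4] = 3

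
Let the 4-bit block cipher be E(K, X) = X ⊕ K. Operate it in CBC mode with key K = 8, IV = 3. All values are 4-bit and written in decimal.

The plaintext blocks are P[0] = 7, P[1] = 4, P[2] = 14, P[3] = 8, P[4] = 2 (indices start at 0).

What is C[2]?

C[2] = 6

CBC encryption: C_i = E(K, P_i ⊕ C_{i−1}), with C_{−1} = IV.
C[0]: P[0] ⊕ 3 = 4; E(K, 4) = 12.
C[1]: P[1] ⊕ 12 = 8; E(K, 8) = 0.
C[2]: P[2] ⊕ 0 = 14; E(K, 14) = 6.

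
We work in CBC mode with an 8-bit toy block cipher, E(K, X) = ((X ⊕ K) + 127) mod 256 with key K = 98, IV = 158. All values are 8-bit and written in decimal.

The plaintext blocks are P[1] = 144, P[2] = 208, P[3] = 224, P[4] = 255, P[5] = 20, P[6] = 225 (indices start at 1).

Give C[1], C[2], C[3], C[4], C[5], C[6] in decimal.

CBC encryption: C_i = E(K, P_i ⊕ C_{i−1}), with C_{0} = IV.
C[1]: P[1] ⊕ 158 = 14; E(K, 14) = 235.
C[2]: P[2] ⊕ 235 = 59; E(K, 59) = 216.
C[3]: P[3] ⊕ 216 = 56; E(K, 56) = 217.
C[4]: P[4] ⊕ 217 = 38; E(K, 38) = 195.
C[5]: P[5] ⊕ 195 = 215; E(K, 215) = 52.
C[6]: P[6] ⊕ 52 = 213; E(K, 213) = 54.

C[1] = 235, C[2] = 216, C[3] = 217, C[4] = 195, C[5] = 52, C[6] = 54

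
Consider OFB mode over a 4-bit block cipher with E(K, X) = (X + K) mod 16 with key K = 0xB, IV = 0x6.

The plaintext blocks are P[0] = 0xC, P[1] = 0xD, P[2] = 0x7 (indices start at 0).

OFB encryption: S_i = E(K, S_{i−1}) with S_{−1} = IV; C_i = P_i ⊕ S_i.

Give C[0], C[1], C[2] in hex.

C[0] = 0xD, C[1] = 0x1, C[2] = 0x0

C[0]: S = E(K, 0x6) = 0x1; 0xC ⊕ 0x1 = 0xD.
C[1]: S = E(K, 0x1) = 0xC; 0xD ⊕ 0xC = 0x1.
C[2]: S = E(K, 0xC) = 0x7; 0x7 ⊕ 0x7 = 0x0.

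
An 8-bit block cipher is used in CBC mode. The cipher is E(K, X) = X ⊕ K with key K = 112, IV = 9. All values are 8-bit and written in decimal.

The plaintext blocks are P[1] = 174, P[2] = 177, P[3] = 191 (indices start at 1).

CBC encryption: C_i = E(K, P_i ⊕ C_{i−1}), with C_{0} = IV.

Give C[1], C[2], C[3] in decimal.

C[1] = 215, C[2] = 22, C[3] = 217

C[1]: P[1] ⊕ 9 = 167; E(K, 167) = 215.
C[2]: P[2] ⊕ 215 = 102; E(K, 102) = 22.
C[3]: P[3] ⊕ 22 = 169; E(K, 169) = 217.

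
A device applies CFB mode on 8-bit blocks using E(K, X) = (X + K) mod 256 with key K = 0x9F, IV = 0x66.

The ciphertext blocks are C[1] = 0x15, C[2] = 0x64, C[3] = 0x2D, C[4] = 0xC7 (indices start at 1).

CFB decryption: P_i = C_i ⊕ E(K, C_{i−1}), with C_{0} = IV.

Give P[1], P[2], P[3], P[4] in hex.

P[1]: E(K, 0x66) = 0x05; 0x15 ⊕ 0x05 = 0x10.
P[2]: E(K, 0x15) = 0xB4; 0x64 ⊕ 0xB4 = 0xD0.
P[3]: E(K, 0x64) = 0x03; 0x2D ⊕ 0x03 = 0x2E.
P[4]: E(K, 0x2D) = 0xCC; 0xC7 ⊕ 0xCC = 0x0B.

P[1] = 0x10, P[2] = 0xD0, P[3] = 0x2E, P[4] = 0x0B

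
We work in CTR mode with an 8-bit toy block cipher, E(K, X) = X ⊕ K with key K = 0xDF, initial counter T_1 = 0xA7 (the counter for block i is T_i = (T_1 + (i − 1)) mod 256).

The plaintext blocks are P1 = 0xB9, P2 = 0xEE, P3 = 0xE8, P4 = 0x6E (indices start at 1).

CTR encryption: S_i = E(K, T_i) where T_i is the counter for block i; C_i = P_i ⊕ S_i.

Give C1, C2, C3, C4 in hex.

C1 = 0xC1, C2 = 0x99, C3 = 0x9E, C4 = 0x1B

C1: T = 0xA7, S = E(K, T) = 0x78; 0xB9 ⊕ 0x78 = 0xC1.
C2: T = 0xA8, S = E(K, T) = 0x77; 0xEE ⊕ 0x77 = 0x99.
C3: T = 0xA9, S = E(K, T) = 0x76; 0xE8 ⊕ 0x76 = 0x9E.
C4: T = 0xAA, S = E(K, T) = 0x75; 0x6E ⊕ 0x75 = 0x1B.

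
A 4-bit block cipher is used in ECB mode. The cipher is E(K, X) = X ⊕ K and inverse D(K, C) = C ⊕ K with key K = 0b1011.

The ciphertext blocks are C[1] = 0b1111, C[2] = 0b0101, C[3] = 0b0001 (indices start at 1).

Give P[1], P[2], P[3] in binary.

ECB decryption: P_i = D(K, C_i).
P[1]: D(K, 0b1111) = 0b0100.
P[2]: D(K, 0b0101) = 0b1110.
P[3]: D(K, 0b0001) = 0b1010.

P[1] = 0b0100, P[2] = 0b1110, P[3] = 0b1010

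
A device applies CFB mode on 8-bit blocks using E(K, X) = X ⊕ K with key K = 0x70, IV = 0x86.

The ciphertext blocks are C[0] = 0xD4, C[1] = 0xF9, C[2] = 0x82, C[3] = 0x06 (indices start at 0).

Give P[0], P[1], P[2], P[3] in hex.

CFB decryption: P_i = C_i ⊕ E(K, C_{i−1}), with C_{−1} = IV.
P[0]: E(K, 0x86) = 0xF6; 0xD4 ⊕ 0xF6 = 0x22.
P[1]: E(K, 0xD4) = 0xA4; 0xF9 ⊕ 0xA4 = 0x5D.
P[2]: E(K, 0xF9) = 0x89; 0x82 ⊕ 0x89 = 0x0B.
P[3]: E(K, 0x82) = 0xF2; 0x06 ⊕ 0xF2 = 0xF4.

P[0] = 0x22, P[1] = 0x5D, P[2] = 0x0B, P[3] = 0xF4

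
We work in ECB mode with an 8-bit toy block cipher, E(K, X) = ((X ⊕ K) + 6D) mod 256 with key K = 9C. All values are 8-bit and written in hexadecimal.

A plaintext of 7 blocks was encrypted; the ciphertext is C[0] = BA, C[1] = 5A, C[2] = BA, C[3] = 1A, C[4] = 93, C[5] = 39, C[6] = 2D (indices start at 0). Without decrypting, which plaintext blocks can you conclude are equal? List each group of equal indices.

ECB encrypts each block independently with the same key, so equal ciphertext blocks imply equal plaintext blocks.
C[0] = C[2] = BA, so P[0] = P[2].

P[0] = P[2]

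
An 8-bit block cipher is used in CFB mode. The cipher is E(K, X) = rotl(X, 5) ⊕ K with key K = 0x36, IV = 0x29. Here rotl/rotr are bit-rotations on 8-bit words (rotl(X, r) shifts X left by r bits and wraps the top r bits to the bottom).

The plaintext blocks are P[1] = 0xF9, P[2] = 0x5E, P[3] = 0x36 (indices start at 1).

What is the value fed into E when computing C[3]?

CFB encryption: C_i = P_i ⊕ E(K, C_{i−1}), with C_{0} = IV.
C[1]: E(K, 0x29) = 0x13; 0xF9 ⊕ 0x13 = 0xEA.
C[2]: E(K, 0xEA) = 0x6B; 0x5E ⊕ 0x6B = 0x35.
C[3]: E(K, 0x35) = 0x90; 0x36 ⊕ 0x90 = 0xA6.
So the input to E for block [3] is 0x35.

0x35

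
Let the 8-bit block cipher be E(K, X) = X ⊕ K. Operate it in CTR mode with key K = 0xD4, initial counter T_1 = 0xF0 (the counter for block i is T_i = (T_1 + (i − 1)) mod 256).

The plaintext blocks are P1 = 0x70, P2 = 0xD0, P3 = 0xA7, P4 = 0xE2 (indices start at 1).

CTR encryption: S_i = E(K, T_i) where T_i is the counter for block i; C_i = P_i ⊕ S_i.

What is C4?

C1: T = 0xF0, S = E(K, T) = 0x24; 0x70 ⊕ 0x24 = 0x54.
C2: T = 0xF1, S = E(K, T) = 0x25; 0xD0 ⊕ 0x25 = 0xF5.
C3: T = 0xF2, S = E(K, T) = 0x26; 0xA7 ⊕ 0x26 = 0x81.
C4: T = 0xF3, S = E(K, T) = 0x27; 0xE2 ⊕ 0x27 = 0xC5.

C4 = 0xC5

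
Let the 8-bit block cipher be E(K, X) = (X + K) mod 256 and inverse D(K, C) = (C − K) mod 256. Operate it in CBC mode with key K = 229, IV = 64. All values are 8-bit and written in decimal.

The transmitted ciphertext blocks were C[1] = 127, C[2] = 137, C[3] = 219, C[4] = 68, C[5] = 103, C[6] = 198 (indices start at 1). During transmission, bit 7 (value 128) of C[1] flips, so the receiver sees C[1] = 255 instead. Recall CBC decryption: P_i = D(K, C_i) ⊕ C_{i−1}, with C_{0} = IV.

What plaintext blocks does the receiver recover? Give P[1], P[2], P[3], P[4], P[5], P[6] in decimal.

P[1] = 90, P[2] = 91, P[3] = 127, P[4] = 132, P[5] = 198, P[6] = 134

Only C[1] changed, to 255. In CBC, a change in C_i garbles P_i and flips the same bit in P_{i+1}. Decrypting the received ciphertext:
P[1]: D(K, 255) = 26; 26 ⊕ 64 = 90.
P[2]: D(K, 137) = 164; 164 ⊕ 255 = 91.
P[3]: D(K, 219) = 246; 246 ⊕ 137 = 127.
P[4]: D(K, 68) = 95; 95 ⊕ 219 = 132.
P[5]: D(K, 103) = 130; 130 ⊕ 68 = 198.
P[6]: D(K, 198) = 225; 225 ⊕ 103 = 134.
Blocks that differ from the original plaintext: P[1], P[2].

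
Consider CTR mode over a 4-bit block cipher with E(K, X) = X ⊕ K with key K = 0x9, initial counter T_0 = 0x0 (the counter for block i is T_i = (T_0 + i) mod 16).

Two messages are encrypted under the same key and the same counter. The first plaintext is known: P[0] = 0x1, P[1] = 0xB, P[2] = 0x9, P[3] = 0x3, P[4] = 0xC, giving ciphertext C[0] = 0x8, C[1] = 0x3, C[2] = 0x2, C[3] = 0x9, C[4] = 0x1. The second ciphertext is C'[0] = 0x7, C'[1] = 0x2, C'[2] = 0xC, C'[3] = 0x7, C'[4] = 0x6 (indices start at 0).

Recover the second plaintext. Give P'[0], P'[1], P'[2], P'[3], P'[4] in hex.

In CTR with a reused counter, both messages share the same keystream S_i, so C_i ⊕ C'_i = P_i ⊕ P'_i and thus P'_i = P_i ⊕ C_i ⊕ C'_i.
P'[0]: 0x1 ⊕ 0x8 ⊕ 0x7 = 0xE.
P'[1]: 0xB ⊕ 0x3 ⊕ 0x2 = 0xA.
P'[2]: 0x9 ⊕ 0x2 ⊕ 0xC = 0x7.
P'[3]: 0x3 ⊕ 0x9 ⊕ 0x7 = 0xD.
P'[4]: 0xC ⊕ 0x1 ⊕ 0x6 = 0xB.

P'[0] = 0xE, P'[1] = 0xA, P'[2] = 0x7, P'[3] = 0xD, P'[4] = 0xB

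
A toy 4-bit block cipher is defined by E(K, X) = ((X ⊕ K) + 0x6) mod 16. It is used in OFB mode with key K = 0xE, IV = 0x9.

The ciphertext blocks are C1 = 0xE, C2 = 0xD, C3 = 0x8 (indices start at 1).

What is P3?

P3 = 0x5

OFB decryption: S_i = E(K, S_{i−1}) with S_{0} = IV; P_i = C_i ⊕ S_i.
P1: S = E(K, 0x9) = 0xD; 0xE ⊕ 0xD = 0x3.
P2: S = E(K, 0xD) = 0x9; 0xD ⊕ 0x9 = 0x4.
P3: S = E(K, 0x9) = 0xD; 0x8 ⊕ 0xD = 0x5.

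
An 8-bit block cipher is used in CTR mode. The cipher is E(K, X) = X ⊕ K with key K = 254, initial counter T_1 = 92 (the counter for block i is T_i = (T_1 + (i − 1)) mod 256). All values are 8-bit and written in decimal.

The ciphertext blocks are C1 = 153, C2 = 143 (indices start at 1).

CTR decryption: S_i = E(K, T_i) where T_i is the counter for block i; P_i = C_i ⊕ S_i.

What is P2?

P2: T = 93, S = E(K, T) = 163; 143 ⊕ 163 = 44.

P2 = 44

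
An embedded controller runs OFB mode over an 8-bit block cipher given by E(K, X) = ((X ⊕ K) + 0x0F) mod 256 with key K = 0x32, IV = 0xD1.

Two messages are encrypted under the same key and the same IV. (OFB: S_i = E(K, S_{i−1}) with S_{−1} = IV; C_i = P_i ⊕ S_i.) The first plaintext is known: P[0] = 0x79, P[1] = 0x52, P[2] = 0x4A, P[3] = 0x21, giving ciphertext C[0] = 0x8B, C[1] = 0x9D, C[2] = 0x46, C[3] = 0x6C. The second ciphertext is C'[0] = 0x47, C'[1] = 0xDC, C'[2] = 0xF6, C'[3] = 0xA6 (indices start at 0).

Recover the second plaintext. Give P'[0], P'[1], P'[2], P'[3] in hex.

P'[0] = 0xB5, P'[1] = 0x13, P'[2] = 0xFA, P'[3] = 0xEB

In OFB with a reused IV, both messages share the same keystream S_i, so C_i ⊕ C'_i = P_i ⊕ P'_i and thus P'_i = P_i ⊕ C_i ⊕ C'_i.
P'[0]: 0x79 ⊕ 0x8B ⊕ 0x47 = 0xB5.
P'[1]: 0x52 ⊕ 0x9D ⊕ 0xDC = 0x13.
P'[2]: 0x4A ⊕ 0x46 ⊕ 0xF6 = 0xFA.
P'[3]: 0x21 ⊕ 0x6C ⊕ 0xA6 = 0xEB.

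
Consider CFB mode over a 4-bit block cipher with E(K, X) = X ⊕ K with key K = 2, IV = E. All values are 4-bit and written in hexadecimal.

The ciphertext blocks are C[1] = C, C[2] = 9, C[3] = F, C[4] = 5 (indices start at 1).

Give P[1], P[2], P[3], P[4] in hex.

P[1] = 0, P[2] = 7, P[3] = 4, P[4] = 8

CFB decryption: P_i = C_i ⊕ E(K, C_{i−1}), with C_{0} = IV.
P[1]: E(K, E) = C; C ⊕ C = 0.
P[2]: E(K, C) = E; 9 ⊕ E = 7.
P[3]: E(K, 9) = B; F ⊕ B = 4.
P[4]: E(K, F) = D; 5 ⊕ D = 8.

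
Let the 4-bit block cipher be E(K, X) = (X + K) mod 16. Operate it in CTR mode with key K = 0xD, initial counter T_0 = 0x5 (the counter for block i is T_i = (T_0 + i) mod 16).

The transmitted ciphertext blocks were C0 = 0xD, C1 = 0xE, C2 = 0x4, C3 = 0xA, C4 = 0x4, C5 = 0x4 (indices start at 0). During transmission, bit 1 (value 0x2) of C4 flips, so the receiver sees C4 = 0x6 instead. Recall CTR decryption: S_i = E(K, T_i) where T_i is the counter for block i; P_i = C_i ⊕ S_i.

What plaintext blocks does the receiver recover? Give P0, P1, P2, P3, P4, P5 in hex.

P0 = 0xF, P1 = 0xD, P2 = 0x0, P3 = 0xF, P4 = 0x0, P5 = 0x3

Only C4 changed, to 0x6. In CTR, a change in C_i flips the same bit in P_i only; the keystream is unaffected. Decrypting the received ciphertext:
P0: T = 0x5, S = E(K, T) = 0x2; 0xD ⊕ 0x2 = 0xF.
P1: T = 0x6, S = E(K, T) = 0x3; 0xE ⊕ 0x3 = 0xD.
P2: T = 0x7, S = E(K, T) = 0x4; 0x4 ⊕ 0x4 = 0x0.
P3: T = 0x8, S = E(K, T) = 0x5; 0xA ⊕ 0x5 = 0xF.
P4: T = 0x9, S = E(K, T) = 0x6; 0x6 ⊕ 0x6 = 0x0.
P5: T = 0xA, S = E(K, T) = 0x7; 0x4 ⊕ 0x7 = 0x3.
Blocks that differ from the original plaintext: P4.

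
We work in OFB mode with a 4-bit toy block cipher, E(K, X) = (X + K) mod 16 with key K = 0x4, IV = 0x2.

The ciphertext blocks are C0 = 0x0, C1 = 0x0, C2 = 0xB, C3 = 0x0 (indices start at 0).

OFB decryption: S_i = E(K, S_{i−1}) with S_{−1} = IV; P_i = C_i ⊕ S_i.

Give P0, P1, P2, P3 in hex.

P0 = 0x6, P1 = 0xA, P2 = 0x5, P3 = 0x2

P0: S = E(K, 0x2) = 0x6; 0x0 ⊕ 0x6 = 0x6.
P1: S = E(K, 0x6) = 0xA; 0x0 ⊕ 0xA = 0xA.
P2: S = E(K, 0xA) = 0xE; 0xB ⊕ 0xE = 0x5.
P3: S = E(K, 0xE) = 0x2; 0x0 ⊕ 0x2 = 0x2.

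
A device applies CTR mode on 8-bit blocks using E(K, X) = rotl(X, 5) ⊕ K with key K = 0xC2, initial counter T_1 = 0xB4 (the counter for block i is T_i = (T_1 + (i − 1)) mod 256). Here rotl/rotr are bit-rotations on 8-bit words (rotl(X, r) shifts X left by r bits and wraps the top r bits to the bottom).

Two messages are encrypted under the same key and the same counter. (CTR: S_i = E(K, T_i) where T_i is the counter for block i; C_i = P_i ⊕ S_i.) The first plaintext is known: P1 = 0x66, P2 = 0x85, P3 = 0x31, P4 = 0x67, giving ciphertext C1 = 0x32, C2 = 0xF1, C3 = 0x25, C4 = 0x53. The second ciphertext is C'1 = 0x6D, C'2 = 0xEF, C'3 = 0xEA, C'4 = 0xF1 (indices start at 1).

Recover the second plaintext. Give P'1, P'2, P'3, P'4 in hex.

P'1 = 0x39, P'2 = 0x9B, P'3 = 0xFE, P'4 = 0xC5

In CTR with a reused counter, both messages share the same keystream S_i, so C_i ⊕ C'_i = P_i ⊕ P'_i and thus P'_i = P_i ⊕ C_i ⊕ C'_i.
P'1: 0x66 ⊕ 0x32 ⊕ 0x6D = 0x39.
P'2: 0x85 ⊕ 0xF1 ⊕ 0xEF = 0x9B.
P'3: 0x31 ⊕ 0x25 ⊕ 0xEA = 0xFE.
P'4: 0x67 ⊕ 0x53 ⊕ 0xF1 = 0xC5.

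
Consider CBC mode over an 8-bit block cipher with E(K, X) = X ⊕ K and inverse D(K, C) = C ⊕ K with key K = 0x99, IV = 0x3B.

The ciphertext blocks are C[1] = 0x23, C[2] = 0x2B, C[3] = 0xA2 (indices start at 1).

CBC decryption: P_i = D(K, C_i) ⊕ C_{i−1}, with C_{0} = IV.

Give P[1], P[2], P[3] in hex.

P[1] = 0x81, P[2] = 0x91, P[3] = 0x10

P[1]: D(K, 0x23) = 0xBA; 0xBA ⊕ 0x3B = 0x81.
P[2]: D(K, 0x2B) = 0xB2; 0xB2 ⊕ 0x23 = 0x91.
P[3]: D(K, 0xA2) = 0x3B; 0x3B ⊕ 0x2B = 0x10.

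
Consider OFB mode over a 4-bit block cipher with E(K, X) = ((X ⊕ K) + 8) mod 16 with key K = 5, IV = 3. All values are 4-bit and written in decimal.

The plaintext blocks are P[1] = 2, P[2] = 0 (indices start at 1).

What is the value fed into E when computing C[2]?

14

OFB encryption: S_i = E(K, S_{i−1}) with S_{0} = IV; C_i = P_i ⊕ S_i.
C[1]: S = E(K, 3) = 14; 2 ⊕ 14 = 12.
C[2]: S = E(K, 14) = 3; 0 ⊕ 3 = 3.
So the input to E for block [2] is 14.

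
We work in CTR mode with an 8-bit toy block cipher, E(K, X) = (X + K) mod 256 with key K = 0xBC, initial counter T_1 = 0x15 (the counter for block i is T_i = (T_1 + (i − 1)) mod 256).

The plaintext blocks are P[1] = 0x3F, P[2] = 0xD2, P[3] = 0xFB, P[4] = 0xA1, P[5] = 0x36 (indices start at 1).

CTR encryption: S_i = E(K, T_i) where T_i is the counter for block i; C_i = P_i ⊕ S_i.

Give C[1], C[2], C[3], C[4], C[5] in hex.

C[1] = 0xEE, C[2] = 0x00, C[3] = 0x28, C[4] = 0x75, C[5] = 0xE3

C[1]: T = 0x15, S = E(K, T) = 0xD1; 0x3F ⊕ 0xD1 = 0xEE.
C[2]: T = 0x16, S = E(K, T) = 0xD2; 0xD2 ⊕ 0xD2 = 0x00.
C[3]: T = 0x17, S = E(K, T) = 0xD3; 0xFB ⊕ 0xD3 = 0x28.
C[4]: T = 0x18, S = E(K, T) = 0xD4; 0xA1 ⊕ 0xD4 = 0x75.
C[5]: T = 0x19, S = E(K, T) = 0xD5; 0x36 ⊕ 0xD5 = 0xE3.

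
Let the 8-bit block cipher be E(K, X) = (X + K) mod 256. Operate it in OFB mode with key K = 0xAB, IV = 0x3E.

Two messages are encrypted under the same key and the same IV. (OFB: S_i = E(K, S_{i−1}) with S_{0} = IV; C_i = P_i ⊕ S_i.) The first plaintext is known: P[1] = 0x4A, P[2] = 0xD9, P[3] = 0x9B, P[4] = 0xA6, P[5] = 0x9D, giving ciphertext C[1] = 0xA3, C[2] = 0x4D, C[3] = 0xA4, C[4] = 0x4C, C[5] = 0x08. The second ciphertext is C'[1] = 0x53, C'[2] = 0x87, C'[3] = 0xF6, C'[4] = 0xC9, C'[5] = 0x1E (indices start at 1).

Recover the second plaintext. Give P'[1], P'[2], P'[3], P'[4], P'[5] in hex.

P'[1] = 0xBA, P'[2] = 0x13, P'[3] = 0xC9, P'[4] = 0x23, P'[5] = 0x8B

In OFB with a reused IV, both messages share the same keystream S_i, so C_i ⊕ C'_i = P_i ⊕ P'_i and thus P'_i = P_i ⊕ C_i ⊕ C'_i.
P'[1]: 0x4A ⊕ 0xA3 ⊕ 0x53 = 0xBA.
P'[2]: 0xD9 ⊕ 0x4D ⊕ 0x87 = 0x13.
P'[3]: 0x9B ⊕ 0xA4 ⊕ 0xF6 = 0xC9.
P'[4]: 0xA6 ⊕ 0x4C ⊕ 0xC9 = 0x23.
P'[5]: 0x9D ⊕ 0x08 ⊕ 0x1E = 0x8B.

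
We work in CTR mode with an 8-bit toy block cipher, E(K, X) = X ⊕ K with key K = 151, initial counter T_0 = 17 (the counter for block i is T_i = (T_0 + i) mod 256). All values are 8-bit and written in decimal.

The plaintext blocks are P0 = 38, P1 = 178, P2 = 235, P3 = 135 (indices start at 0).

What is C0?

CTR encryption: S_i = E(K, T_i) where T_i is the counter for block i; C_i = P_i ⊕ S_i.
C0: T = 17, S = E(K, T) = 134; 38 ⊕ 134 = 160.

C0 = 160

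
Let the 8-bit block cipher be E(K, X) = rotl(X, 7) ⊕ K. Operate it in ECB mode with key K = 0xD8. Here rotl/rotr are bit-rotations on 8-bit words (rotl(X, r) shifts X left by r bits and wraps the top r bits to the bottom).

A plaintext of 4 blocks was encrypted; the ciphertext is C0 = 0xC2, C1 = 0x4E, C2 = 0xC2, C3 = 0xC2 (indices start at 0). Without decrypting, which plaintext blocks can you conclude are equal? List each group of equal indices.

P0 = P2 = P3

ECB encrypts each block independently with the same key, so equal ciphertext blocks imply equal plaintext blocks.
C0 = C2 = C3 = 0xC2, so P0 = P2 = P3.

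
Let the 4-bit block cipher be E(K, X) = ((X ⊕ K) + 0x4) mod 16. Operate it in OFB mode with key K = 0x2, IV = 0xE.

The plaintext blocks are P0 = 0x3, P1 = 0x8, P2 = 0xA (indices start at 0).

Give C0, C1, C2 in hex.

OFB encryption: S_i = E(K, S_{i−1}) with S_{−1} = IV; C_i = P_i ⊕ S_i.
C0: S = E(K, 0xE) = 0x0; 0x3 ⊕ 0x0 = 0x3.
C1: S = E(K, 0x0) = 0x6; 0x8 ⊕ 0x6 = 0xE.
C2: S = E(K, 0x6) = 0x8; 0xA ⊕ 0x8 = 0x2.

C0 = 0x3, C1 = 0xE, C2 = 0x2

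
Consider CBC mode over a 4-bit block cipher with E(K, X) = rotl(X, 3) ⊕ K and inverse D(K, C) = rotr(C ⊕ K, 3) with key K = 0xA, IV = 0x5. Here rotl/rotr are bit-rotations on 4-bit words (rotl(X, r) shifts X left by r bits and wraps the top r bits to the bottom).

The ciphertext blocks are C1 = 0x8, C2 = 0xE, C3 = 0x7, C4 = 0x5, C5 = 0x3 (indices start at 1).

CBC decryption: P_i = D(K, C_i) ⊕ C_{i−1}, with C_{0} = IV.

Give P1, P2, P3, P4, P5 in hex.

P1 = 0x1, P2 = 0x0, P3 = 0x5, P4 = 0x8, P5 = 0x6

P1: D(K, 0x8) = 0x4; 0x4 ⊕ 0x5 = 0x1.
P2: D(K, 0xE) = 0x8; 0x8 ⊕ 0x8 = 0x0.
P3: D(K, 0x7) = 0xB; 0xB ⊕ 0xE = 0x5.
P4: D(K, 0x5) = 0xF; 0xF ⊕ 0x7 = 0x8.
P5: D(K, 0x3) = 0x3; 0x3 ⊕ 0x5 = 0x6.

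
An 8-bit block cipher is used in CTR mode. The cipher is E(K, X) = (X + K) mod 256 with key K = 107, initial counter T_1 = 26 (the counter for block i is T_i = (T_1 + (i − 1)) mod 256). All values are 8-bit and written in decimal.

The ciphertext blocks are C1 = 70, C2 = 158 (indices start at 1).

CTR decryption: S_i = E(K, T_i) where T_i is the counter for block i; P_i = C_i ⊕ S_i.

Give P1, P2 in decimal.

P1: T = 26, S = E(K, T) = 133; 70 ⊕ 133 = 195.
P2: T = 27, S = E(K, T) = 134; 158 ⊕ 134 = 24.

P1 = 195, P2 = 24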